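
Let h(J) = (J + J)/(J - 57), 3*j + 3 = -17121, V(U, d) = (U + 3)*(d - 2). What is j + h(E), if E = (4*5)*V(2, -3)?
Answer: -3178356/557 ≈ -5706.2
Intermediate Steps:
V(U, d) = (-2 + d)*(3 + U) (V(U, d) = (3 + U)*(-2 + d) = (-2 + d)*(3 + U))
j = -5708 (j = -1 + (1/3)*(-17121) = -1 - 5707 = -5708)
E = -500 (E = (4*5)*(-6 - 2*2 + 3*(-3) + 2*(-3)) = 20*(-6 - 4 - 9 - 6) = 20*(-25) = -500)
h(J) = 2*J/(-57 + J) (h(J) = (2*J)/(-57 + J) = 2*J/(-57 + J))
j + h(E) = -5708 + 2*(-500)/(-57 - 500) = -5708 + 2*(-500)/(-557) = -5708 + 2*(-500)*(-1/557) = -5708 + 1000/557 = -3178356/557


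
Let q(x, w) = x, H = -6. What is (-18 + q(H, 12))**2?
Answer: 576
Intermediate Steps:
(-18 + q(H, 12))**2 = (-18 - 6)**2 = (-24)**2 = 576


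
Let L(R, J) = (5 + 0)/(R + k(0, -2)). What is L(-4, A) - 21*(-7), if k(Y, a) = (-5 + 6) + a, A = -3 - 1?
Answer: 146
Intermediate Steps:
A = -4
k(Y, a) = 1 + a
L(R, J) = 5/(-1 + R) (L(R, J) = (5 + 0)/(R + (1 - 2)) = 5/(R - 1) = 5/(-1 + R))
L(-4, A) - 21*(-7) = 5/(-1 - 4) - 21*(-7) = 5/(-5) + 147 = 5*(-1/5) + 147 = -1 + 147 = 146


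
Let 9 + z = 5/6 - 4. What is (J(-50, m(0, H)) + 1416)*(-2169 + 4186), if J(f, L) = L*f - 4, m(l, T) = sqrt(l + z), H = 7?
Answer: 2848004 - 50425*I*sqrt(438)/3 ≈ 2.848e+6 - 3.5177e+5*I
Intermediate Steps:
z = -73/6 (z = -9 + (5/6 - 4) = -9 - 19/6 = -73/6 ≈ -12.167)
m(l, T) = sqrt(-73/6 + l) (m(l, T) = sqrt(l - 73/6) = sqrt(-73/6 + l))
J(f, L) = -4 + L*f
(J(-50, m(0, H)) + 1416)*(-2169 + 4186) = ((-4 + (sqrt(-438 + 36*0)/6)*(-50)) + 1416)*(-2169 + 4186) = ((-4 + (sqrt(-438 + 0)/6)*(-50)) + 1416)*2017 = ((-4 + (sqrt(-438)/6)*(-50)) + 1416)*2017 = ((-4 + ((I*sqrt(438))/6)*(-50)) + 1416)*2017 = ((-4 + (I*sqrt(438)/6)*(-50)) + 1416)*2017 = ((-4 - 25*I*sqrt(438)/3) + 1416)*2017 = (1412 - 25*I*sqrt(438)/3)*2017 = 2848004 - 50425*I*sqrt(438)/3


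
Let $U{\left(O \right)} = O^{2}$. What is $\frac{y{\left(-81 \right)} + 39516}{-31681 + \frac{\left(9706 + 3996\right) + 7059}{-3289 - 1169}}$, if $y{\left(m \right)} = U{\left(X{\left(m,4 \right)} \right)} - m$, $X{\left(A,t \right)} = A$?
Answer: $- \frac{29396052}{20179237} \approx -1.4567$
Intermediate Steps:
$y{\left(m \right)} = m^{2} - m$
$\frac{y{\left(-81 \right)} + 39516}{-31681 + \frac{\left(9706 + 3996\right) + 7059}{-3289 - 1169}} = \frac{- 81 \left(-1 - 81\right) + 39516}{-31681 + \frac{\left(9706 + 3996\right) + 7059}{-3289 - 1169}} = \frac{\left(-81\right) \left(-82\right) + 39516}{-31681 + \frac{13702 + 7059}{-4458}} = \frac{6642 + 39516}{-31681 + 20761 \left(- \frac{1}{4458}\right)} = \frac{46158}{-31681 - \frac{20761}{4458}} = \frac{46158}{- \frac{141254659}{4458}} = 46158 \left(- \frac{4458}{141254659}\right) = - \frac{29396052}{20179237}$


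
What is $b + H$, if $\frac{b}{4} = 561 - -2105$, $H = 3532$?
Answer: $14196$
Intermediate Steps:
$b = 10664$ ($b = 4 \left(561 - -2105\right) = 4 \left(561 + 2105\right) = 4 \cdot 2666 = 10664$)
$b + H = 10664 + 3532 = 14196$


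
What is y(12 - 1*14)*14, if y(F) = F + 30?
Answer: 392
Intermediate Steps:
y(F) = 30 + F
y(12 - 1*14)*14 = (30 + (12 - 1*14))*14 = (30 + (12 - 14))*14 = (30 - 2)*14 = 28*14 = 392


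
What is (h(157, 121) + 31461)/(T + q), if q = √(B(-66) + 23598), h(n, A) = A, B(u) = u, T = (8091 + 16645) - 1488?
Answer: 183554584/135111493 - 15791*√5883/135111493 ≈ 1.3496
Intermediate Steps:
T = 23248 (T = 24736 - 1488 = 23248)
q = 2*√5883 (q = √(-66 + 23598) = √23532 = 2*√5883 ≈ 153.40)
(h(157, 121) + 31461)/(T + q) = (121 + 31461)/(23248 + 2*√5883) = 31582/(23248 + 2*√5883)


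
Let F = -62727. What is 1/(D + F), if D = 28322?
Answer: -1/34405 ≈ -2.9066e-5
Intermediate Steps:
1/(D + F) = 1/(28322 - 62727) = 1/(-34405) = -1/34405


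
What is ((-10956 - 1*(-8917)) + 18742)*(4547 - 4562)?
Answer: -250545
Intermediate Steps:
((-10956 - 1*(-8917)) + 18742)*(4547 - 4562) = ((-10956 + 8917) + 18742)*(-15) = (-2039 + 18742)*(-15) = 16703*(-15) = -250545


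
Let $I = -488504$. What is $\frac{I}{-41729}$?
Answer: $\frac{488504}{41729} \approx 11.707$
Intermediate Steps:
$\frac{I}{-41729} = - \frac{488504}{-41729} = \left(-488504\right) \left(- \frac{1}{41729}\right) = \frac{488504}{41729}$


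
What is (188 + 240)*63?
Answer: 26964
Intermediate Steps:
(188 + 240)*63 = 428*63 = 26964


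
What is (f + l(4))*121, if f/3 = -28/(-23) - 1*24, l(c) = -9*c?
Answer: -290400/23 ≈ -12626.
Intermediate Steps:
f = -1572/23 (f = 3*(-28/(-23) - 1*24) = 3*(-28*(-1/23) - 24) = 3*(28/23 - 24) = 3*(-524/23) = -1572/23 ≈ -68.348)
(f + l(4))*121 = (-1572/23 - 9*4)*121 = (-1572/23 - 36)*121 = -2400/23*121 = -290400/23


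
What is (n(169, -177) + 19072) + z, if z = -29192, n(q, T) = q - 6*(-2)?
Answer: -9939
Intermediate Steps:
n(q, T) = 12 + q (n(q, T) = q + 12 = 12 + q)
(n(169, -177) + 19072) + z = ((12 + 169) + 19072) - 29192 = (181 + 19072) - 29192 = 19253 - 29192 = -9939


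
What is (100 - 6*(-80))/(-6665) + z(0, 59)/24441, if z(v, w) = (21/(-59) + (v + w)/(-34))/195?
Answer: -221806712891/2548852219602 ≈ -0.087022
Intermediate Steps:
z(v, w) = -7/3835 - v/6630 - w/6630 (z(v, w) = (21*(-1/59) + (v + w)*(-1/34))*(1/195) = (-21/59 + (-v/34 - w/34))*(1/195) = (-21/59 - v/34 - w/34)*(1/195) = -7/3835 - v/6630 - w/6630)
(100 - 6*(-80))/(-6665) + z(0, 59)/24441 = (100 - 6*(-80))/(-6665) + (-7/3835 - 1/6630*0 - 1/6630*59)/24441 = (100 + 480)*(-1/6665) + (-7/3835 + 0 - 59/6630)*(1/24441) = 580*(-1/6665) - 839/78234*1/24441 = -116/1333 - 839/1912117194 = -221806712891/2548852219602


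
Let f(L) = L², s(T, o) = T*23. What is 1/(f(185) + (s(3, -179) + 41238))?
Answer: 1/75532 ≈ 1.3239e-5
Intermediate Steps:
s(T, o) = 23*T
1/(f(185) + (s(3, -179) + 41238)) = 1/(185² + (23*3 + 41238)) = 1/(34225 + (69 + 41238)) = 1/(34225 + 41307) = 1/75532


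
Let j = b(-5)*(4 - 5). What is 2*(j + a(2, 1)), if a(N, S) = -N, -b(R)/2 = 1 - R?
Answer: 20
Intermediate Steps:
b(R) = -2 + 2*R (b(R) = -2*(1 - R) = -2 + 2*R)
j = 12 (j = (-2 + 2*(-5))*(4 - 5) = (-2 - 10)*(-1) = -12*(-1) = 12)
2*(j + a(2, 1)) = 2*(12 - 1*2) = 2*(12 - 2) = 2*10 = 20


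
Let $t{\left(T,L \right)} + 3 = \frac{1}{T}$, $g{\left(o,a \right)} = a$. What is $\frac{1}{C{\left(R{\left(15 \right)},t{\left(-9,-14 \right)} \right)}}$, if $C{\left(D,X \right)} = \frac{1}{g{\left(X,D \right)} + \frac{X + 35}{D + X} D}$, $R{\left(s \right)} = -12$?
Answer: $\frac{453}{34} \approx 13.324$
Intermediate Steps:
$t{\left(T,L \right)} = -3 + \frac{1}{T}$
$C{\left(D,X \right)} = \frac{1}{D + \frac{D \left(35 + X\right)}{D + X}}$ ($C{\left(D,X \right)} = \frac{1}{D + \frac{X + 35}{D + X} D} = \frac{1}{D + \frac{35 + X}{D + X} D} = \frac{1}{D + \frac{D \left(35 + X\right)}{D + X}}$)
$\frac{1}{C{\left(R{\left(15 \right)},t{\left(-9,-14 \right)} \right)}} = \frac{1}{\frac{1}{-12} \frac{1}{35 - 12 + 2 \left(-3 + \frac{1}{-9}\right)} \left(-12 - \left(3 - \frac{1}{-9}\right)\right)} = \frac{1}{\left(- \frac{1}{12}\right) \frac{1}{35 - 12 + 2 \left(-3 - \frac{1}{9}\right)} \left(-12 - \frac{28}{9}\right)} = \frac{1}{\left(- \frac{1}{12}\right) \frac{1}{35 - 12 + 2 \left(- \frac{28}{9}\right)} \left(-12 - \frac{28}{9}\right)} = \frac{1}{\left(- \frac{1}{12}\right) \frac{1}{35 - 12 - \frac{56}{9}} \left(- \frac{136}{9}\right)} = \frac{1}{\left(- \frac{1}{12}\right) \frac{1}{\frac{151}{9}} \left(- \frac{136}{9}\right)} = \frac{1}{\left(- \frac{1}{12}\right) \frac{9}{151} \left(- \frac{136}{9}\right)} = \frac{1}{\frac{34}{453}} = \frac{453}{34}$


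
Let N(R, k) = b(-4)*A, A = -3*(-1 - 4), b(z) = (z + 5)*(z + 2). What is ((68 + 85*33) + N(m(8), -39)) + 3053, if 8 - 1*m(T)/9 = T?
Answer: 5896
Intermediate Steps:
m(T) = 72 - 9*T
b(z) = (2 + z)*(5 + z) (b(z) = (5 + z)*(2 + z) = (2 + z)*(5 + z))
A = 15 (A = -3*(-5) = 15)
N(R, k) = -30 (N(R, k) = (10 + (-4)² + 7*(-4))*15 = (10 + 16 - 28)*15 = -2*15 = -30)
((68 + 85*33) + N(m(8), -39)) + 3053 = ((68 + 85*33) - 30) + 3053 = ((68 + 2805) - 30) + 3053 = (2873 - 30) + 3053 = 2843 + 3053 = 5896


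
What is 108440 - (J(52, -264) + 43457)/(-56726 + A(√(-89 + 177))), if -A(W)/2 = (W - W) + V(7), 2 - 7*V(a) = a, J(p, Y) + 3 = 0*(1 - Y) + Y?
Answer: 21529395005/198536 ≈ 1.0844e+5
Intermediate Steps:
J(p, Y) = -3 + Y (J(p, Y) = -3 + (0*(1 - Y) + Y) = -3 + (0 + Y) = -3 + Y)
V(a) = 2/7 - a/7
A(W) = 10/7 (A(W) = -2*((W - W) + (2/7 - ⅐*7)) = -2*(0 + (2/7 - 1)) = -2*(0 - 5/7) = -2*(-5/7) = 10/7)
108440 - (J(52, -264) + 43457)/(-56726 + A(√(-89 + 177))) = 108440 - ((-3 - 264) + 43457)/(-56726 + 10/7) = 108440 - (-267 + 43457)/(-397072/7) = 108440 - 43190*(-7)/397072 = 108440 - 1*(-151165/198536) = 108440 + 151165/198536 = 21529395005/198536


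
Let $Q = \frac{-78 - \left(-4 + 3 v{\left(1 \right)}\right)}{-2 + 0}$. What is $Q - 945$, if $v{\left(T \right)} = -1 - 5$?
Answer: $-917$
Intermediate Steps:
$v{\left(T \right)} = -6$
$Q = 28$ ($Q = \frac{-78 + \left(4 - -18\right)}{-2 + 0} = \frac{-78 + \left(4 + 18\right)}{-2} = \left(-78 + 22\right) \left(- \frac{1}{2}\right) = \left(-56\right) \left(- \frac{1}{2}\right) = 28$)
$Q - 945 = 28 - 945 = -917$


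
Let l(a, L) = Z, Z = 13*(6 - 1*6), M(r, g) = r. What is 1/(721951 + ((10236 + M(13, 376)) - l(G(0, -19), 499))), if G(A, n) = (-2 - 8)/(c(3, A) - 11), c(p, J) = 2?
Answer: 1/732200 ≈ 1.3657e-6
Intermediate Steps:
G(A, n) = 10/9 (G(A, n) = (-2 - 8)/(2 - 11) = -10/(-9) = -10*(-1/9) = 10/9)
Z = 0 (Z = 13*(6 - 6) = 13*0 = 0)
l(a, L) = 0
1/(721951 + ((10236 + M(13, 376)) - l(G(0, -19), 499))) = 1/(721951 + ((10236 + 13) - 1*0)) = 1/(721951 + (10249 + 0)) = 1/(721951 + 10249) = 1/732200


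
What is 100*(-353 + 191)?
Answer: -16200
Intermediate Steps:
100*(-353 + 191) = 100*(-162) = -16200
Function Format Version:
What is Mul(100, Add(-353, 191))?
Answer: -16200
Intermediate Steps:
Mul(100, Add(-353, 191)) = Mul(100, -162) = -16200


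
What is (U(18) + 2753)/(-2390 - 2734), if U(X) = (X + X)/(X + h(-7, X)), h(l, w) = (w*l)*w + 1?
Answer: -6191461/11523876 ≈ -0.53727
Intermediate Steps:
h(l, w) = 1 + l*w² (h(l, w) = (l*w)*w + 1 = l*w² + 1 = 1 + l*w²)
U(X) = 2*X/(1 + X - 7*X²) (U(X) = (X + X)/(X + (1 - 7*X²)) = (2*X)/(1 + X - 7*X²) = 2*X/(1 + X - 7*X²))
(U(18) + 2753)/(-2390 - 2734) = (2*18/(1 + 18 - 7*18²) + 2753)/(-2390 - 2734) = (2*18/(1 + 18 - 7*324) + 2753)/(-5124) = (2*18/(1 + 18 - 2268) + 2753)*(-1/5124) = (2*18/(-2249) + 2753)*(-1/5124) = (2*18*(-1/2249) + 2753)*(-1/5124) = (-36/2249 + 2753)*(-1/5124) = (6191461/2249)*(-1/5124) = -6191461/11523876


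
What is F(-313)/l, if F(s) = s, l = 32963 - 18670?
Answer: -313/14293 ≈ -0.021899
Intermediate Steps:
l = 14293
F(-313)/l = -313/14293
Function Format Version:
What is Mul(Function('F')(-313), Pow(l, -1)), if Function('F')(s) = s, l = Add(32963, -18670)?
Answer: Rational(-313, 14293) ≈ -0.021899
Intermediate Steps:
l = 14293
Mul(Function('F')(-313), Pow(l, -1)) = Mul(-313, Pow(14293, -1)) = Mul(-313, Rational(1, 14293)) = Rational(-313, 14293)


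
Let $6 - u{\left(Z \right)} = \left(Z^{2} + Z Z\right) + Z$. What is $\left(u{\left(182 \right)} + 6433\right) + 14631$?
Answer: $-45360$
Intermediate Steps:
$u{\left(Z \right)} = 6 - Z - 2 Z^{2}$ ($u{\left(Z \right)} = 6 - \left(\left(Z^{2} + Z Z\right) + Z\right) = 6 - \left(\left(Z^{2} + Z^{2}\right) + Z\right) = 6 - \left(2 Z^{2} + Z\right) = 6 - \left(Z + 2 Z^{2}\right) = 6 - Z - 2 Z^{2}$)
$\left(u{\left(182 \right)} + 6433\right) + 14631 = \left(\left(6 - 182 - 2 \cdot 182^{2}\right) + 6433\right) + 14631 = \left(\left(6 - 182 - 66248\right) + 6433\right) + 14631 = \left(-66424 + 6433\right) + 14631 = -59991 + 14631 = -45360$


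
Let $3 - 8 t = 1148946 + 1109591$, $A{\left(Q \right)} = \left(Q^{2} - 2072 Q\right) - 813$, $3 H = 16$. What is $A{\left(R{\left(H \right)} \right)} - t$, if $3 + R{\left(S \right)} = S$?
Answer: $\frac{9960283}{36} \approx 2.7667 \cdot 10^{5}$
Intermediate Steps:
$H = \frac{16}{3}$ ($H = \frac{1}{3} \cdot 16 = \frac{16}{3} \approx 5.3333$)
$R{\left(S \right)} = -3 + S$
$A{\left(Q \right)} = -813 + Q^{2} - 2072 Q$
$t = - \frac{1129267}{4}$ ($t = \frac{3}{8} - \frac{1148946 + 1109591}{8} = \frac{3}{8} - \frac{2258537}{8} = - \frac{1129267}{4} \approx -2.8232 \cdot 10^{5}$)
$A{\left(R{\left(H \right)} \right)} - t = \left(-813 + \left(-3 + \frac{16}{3}\right)^{2} - 2072 \left(-3 + \frac{16}{3}\right)\right) - - \frac{1129267}{4} = \left(-813 + \left(\frac{7}{3}\right)^{2} - \frac{14504}{3}\right) + \frac{1129267}{4} = \left(-813 + \frac{49}{9} - \frac{14504}{3}\right) + \frac{1129267}{4} = - \frac{50780}{9} + \frac{1129267}{4} = \frac{9960283}{36}$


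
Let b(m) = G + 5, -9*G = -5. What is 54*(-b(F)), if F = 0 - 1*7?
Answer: -300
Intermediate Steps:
F = -7 (F = 0 - 7 = -7)
G = 5/9 (G = -1/9*(-5) = 5/9 ≈ 0.55556)
b(m) = 50/9 (b(m) = 5/9 + 5 = 50/9)
54*(-b(F)) = 54*(-1*50/9) = 54*(-50/9) = -300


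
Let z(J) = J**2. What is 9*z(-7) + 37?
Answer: 478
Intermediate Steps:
9*z(-7) + 37 = 9*(-7)**2 + 37 = 9*49 + 37 = 441 + 37 = 478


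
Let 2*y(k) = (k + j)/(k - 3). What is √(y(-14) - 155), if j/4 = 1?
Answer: I*√44710/17 ≈ 12.438*I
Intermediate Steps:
j = 4 (j = 4*1 = 4)
y(k) = (4 + k)/(2*(-3 + k)) (y(k) = ((k + 4)/(k - 3))/2 = ((4 + k)/(-3 + k))/2 = (4 + k)/(2*(-3 + k)))
√(y(-14) - 155) = √((4 - 14)/(2*(-3 - 14)) - 155) = √((½)*(-10)/(-17) - 155) = √((½)*(-1/17)*(-10) - 155) = √(5/17 - 155) = √(-2630/17) = I*√44710/17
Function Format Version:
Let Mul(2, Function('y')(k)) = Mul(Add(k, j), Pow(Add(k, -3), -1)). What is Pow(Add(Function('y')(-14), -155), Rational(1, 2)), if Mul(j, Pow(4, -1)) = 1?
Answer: Mul(Rational(1, 17), I, Pow(44710, Rational(1, 2))) ≈ Mul(12.438, I)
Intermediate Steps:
j = 4 (j = Mul(4, 1) = 4)
Function('y')(k) = Mul(Rational(1, 2), Pow(Add(-3, k), -1), Add(4, k)) (Function('y')(k) = Mul(Rational(1, 2), Mul(Add(k, 4), Pow(Add(k, -3), -1))) = Mul(Rational(1, 2), Mul(Add(4, k), Pow(Add(-3, k), -1))) = Mul(Rational(1, 2), Mul(Pow(Add(-3, k), -1), Add(4, k))) = Mul(Rational(1, 2), Pow(Add(-3, k), -1), Add(4, k)))
Pow(Add(Function('y')(-14), -155), Rational(1, 2)) = Pow(Add(Mul(Rational(1, 2), Pow(Add(-3, -14), -1), Add(4, -14)), -155), Rational(1, 2)) = Pow(Add(Mul(Rational(1, 2), Pow(-17, -1), -10), -155), Rational(1, 2)) = Pow(Add(Mul(Rational(1, 2), Rational(-1, 17), -10), -155), Rational(1, 2)) = Pow(Add(Rational(5, 17), -155), Rational(1, 2)) = Pow(Rational(-2630, 17), Rational(1, 2)) = Mul(Rational(1, 17), I, Pow(44710, Rational(1, 2)))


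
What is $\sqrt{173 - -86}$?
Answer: $\sqrt{259} \approx 16.093$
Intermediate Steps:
$\sqrt{173 - -86} = \sqrt{173 + 86} = \sqrt{259}$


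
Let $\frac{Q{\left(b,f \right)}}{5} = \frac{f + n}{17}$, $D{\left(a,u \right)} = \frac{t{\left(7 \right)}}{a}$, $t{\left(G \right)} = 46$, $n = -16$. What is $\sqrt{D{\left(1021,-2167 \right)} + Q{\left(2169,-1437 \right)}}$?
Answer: $\frac{3 i \sqrt{14303678059}}{17357} \approx 20.671 i$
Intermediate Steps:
$D{\left(a,u \right)} = \frac{46}{a}$
$Q{\left(b,f \right)} = - \frac{80}{17} + \frac{5 f}{17}$ ($Q{\left(b,f \right)} = 5 \frac{f - 16}{17} = 5 \left(-16 + f\right) \frac{1}{17} = 5 \left(- \frac{16}{17} + \frac{f}{17}\right) = - \frac{80}{17} + \frac{5 f}{17}$)
$\sqrt{D{\left(1021,-2167 \right)} + Q{\left(2169,-1437 \right)}} = \sqrt{\frac{46}{1021} + \left(- \frac{80}{17} + \frac{5}{17} \left(-1437\right)\right)} = \sqrt{46 \cdot \frac{1}{1021} - \frac{7265}{17}} = \sqrt{\frac{46}{1021} - \frac{7265}{17}} = \sqrt{- \frac{7416783}{17357}} = \frac{3 i \sqrt{14303678059}}{17357}$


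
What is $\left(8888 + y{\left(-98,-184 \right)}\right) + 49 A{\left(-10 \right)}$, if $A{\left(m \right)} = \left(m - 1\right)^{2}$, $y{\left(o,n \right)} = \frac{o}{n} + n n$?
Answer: $\frac{4477965}{92} \approx 48674.0$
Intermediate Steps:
$y{\left(o,n \right)} = n^{2} + \frac{o}{n}$ ($y{\left(o,n \right)} = \frac{o}{n} + n^{2} = n^{2} + \frac{o}{n}$)
$A{\left(m \right)} = \left(-1 + m\right)^{2}$
$\left(8888 + y{\left(-98,-184 \right)}\right) + 49 A{\left(-10 \right)} = \left(8888 + \frac{-98 + \left(-184\right)^{3}}{-184}\right) + 49 \left(-1 - 10\right)^{2} = \left(8888 - \frac{-98 - 6229504}{184}\right) + 49 \left(-11\right)^{2} = \left(8888 - - \frac{3114801}{92}\right) + 49 \cdot 121 = \left(8888 + \frac{3114801}{92}\right) + 5929 = \frac{3932497}{92} + 5929 = \frac{4477965}{92}$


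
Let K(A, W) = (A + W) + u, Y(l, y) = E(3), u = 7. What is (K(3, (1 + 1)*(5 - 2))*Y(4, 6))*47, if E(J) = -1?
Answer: -752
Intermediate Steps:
Y(l, y) = -1
K(A, W) = 7 + A + W (K(A, W) = (A + W) + 7 = 7 + A + W)
(K(3, (1 + 1)*(5 - 2))*Y(4, 6))*47 = ((7 + 3 + (1 + 1)*(5 - 2))*(-1))*47 = ((7 + 3 + 2*3)*(-1))*47 = ((7 + 3 + 6)*(-1))*47 = (16*(-1))*47 = -16*47 = -752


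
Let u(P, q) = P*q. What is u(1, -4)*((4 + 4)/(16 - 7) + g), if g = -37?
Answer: 1300/9 ≈ 144.44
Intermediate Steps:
u(1, -4)*((4 + 4)/(16 - 7) + g) = (1*(-4))*((4 + 4)/(16 - 7) - 37) = -4*(8/9 - 37) = -4*(-325/9) = 1300/9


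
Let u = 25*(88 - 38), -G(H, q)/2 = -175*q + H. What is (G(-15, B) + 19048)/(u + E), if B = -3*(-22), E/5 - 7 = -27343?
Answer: -21089/67715 ≈ -0.31144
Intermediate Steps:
E = -136680 (E = 35 + 5*(-27343) = 35 - 136715 = -136680)
B = 66
G(H, q) = -2*H + 350*q (G(H, q) = -2*(-175*q + H) = -2*(H - 175*q) = -2*H + 350*q)
u = 1250 (u = 25*50 = 1250)
(G(-15, B) + 19048)/(u + E) = ((-2*(-15) + 350*66) + 19048)/(1250 - 136680) = ((30 + 23100) + 19048)/(-135430) = (23130 + 19048)*(-1/135430) = 42178*(-1/135430) = -21089/67715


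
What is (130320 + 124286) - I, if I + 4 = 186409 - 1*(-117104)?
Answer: -48903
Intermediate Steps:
I = 303509 (I = -4 + (186409 - 1*(-117104)) = -4 + (186409 + 117104) = -4 + 303513 = 303509)
(130320 + 124286) - I = (130320 + 124286) - 1*303509 = 254606 - 303509 = -48903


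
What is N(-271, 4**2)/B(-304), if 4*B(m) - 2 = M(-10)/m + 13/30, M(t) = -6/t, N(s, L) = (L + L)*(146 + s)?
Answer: -72960000/11087 ≈ -6580.7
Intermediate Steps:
N(s, L) = 2*L*(146 + s) (N(s, L) = (2*L)*(146 + s) = 2*L*(146 + s))
B(m) = 73/120 + 3/(20*m) (B(m) = 1/2 + ((-6/(-10))/m + 13/30)/4 = 1/2 + ((-6*(-1/10))/m + 13*(1/30))/4 = 1/2 + (3/(5*m) + 13/30)/4 = 1/2 + (13/30 + 3/(5*m))/4 = 1/2 + (13/120 + 3/(20*m)) = 73/120 + 3/(20*m))
N(-271, 4**2)/B(-304) = (2*4**2*(146 - 271))/(((1/120)*(18 + 73*(-304))/(-304))) = (2*16*(-125))/(((1/120)*(-1/304)*(18 - 22192))) = -4000/((1/120)*(-1/304)*(-22174)) = -4000/11087/18240 = -4000*18240/11087 = -72960000/11087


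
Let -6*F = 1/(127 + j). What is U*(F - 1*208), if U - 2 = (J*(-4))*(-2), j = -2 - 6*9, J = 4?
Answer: -1506353/213 ≈ -7072.1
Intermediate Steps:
j = -56 (j = -2 - 54 = -56)
U = 34 (U = 2 + (4*(-4))*(-2) = 2 - 16*(-2) = 2 + 32 = 34)
F = -1/426 (F = -1/(6*(127 - 56)) = -1/6/71 = -1/6*1/71 = -1/426 ≈ -0.0023474)
U*(F - 1*208) = 34*(-1/426 - 1*208) = 34*(-1/426 - 208) = 34*(-88609/426) = -1506353/213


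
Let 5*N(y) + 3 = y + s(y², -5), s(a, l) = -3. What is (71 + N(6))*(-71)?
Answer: -5041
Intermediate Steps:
N(y) = -6/5 + y/5 (N(y) = -⅗ + (y - 3)/5 = -⅗ + (-3 + y)/5 = -⅗ + (-⅗ + y/5) = -6/5 + y/5)
(71 + N(6))*(-71) = (71 + (-6/5 + (⅕)*6))*(-71) = (71 + (-6/5 + 6/5))*(-71) = (71 + 0)*(-71) = 71*(-71) = -5041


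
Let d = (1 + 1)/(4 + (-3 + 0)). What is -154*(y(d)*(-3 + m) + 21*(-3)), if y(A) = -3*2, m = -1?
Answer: 6006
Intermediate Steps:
d = 2 (d = 2/(4 - 3) = 2/1 = 2*1 = 2)
y(A) = -6
-154*(y(d)*(-3 + m) + 21*(-3)) = -154*(-6*(-3 - 1) + 21*(-3)) = -154*(-6*(-4) - 63) = -154*(24 - 63) = -154*(-39) = 6006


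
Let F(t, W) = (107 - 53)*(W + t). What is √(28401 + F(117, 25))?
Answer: √36069 ≈ 189.92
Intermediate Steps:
F(t, W) = 54*W + 54*t (F(t, W) = 54*(W + t) = 54*W + 54*t)
√(28401 + F(117, 25)) = √(28401 + (54*25 + 54*117)) = √(28401 + (1350 + 6318)) = √(28401 + 7668) = √36069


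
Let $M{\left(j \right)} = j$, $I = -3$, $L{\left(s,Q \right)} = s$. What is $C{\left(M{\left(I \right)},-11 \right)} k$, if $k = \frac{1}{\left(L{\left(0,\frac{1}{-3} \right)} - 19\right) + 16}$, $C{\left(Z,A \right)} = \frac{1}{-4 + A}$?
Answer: $\frac{1}{45} \approx 0.022222$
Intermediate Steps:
$k = - \frac{1}{3}$ ($k = \frac{1}{\left(0 - 19\right) + 16} = \frac{1}{-19 + 16} = \frac{1}{-3} = - \frac{1}{3} \approx -0.33333$)
$C{\left(M{\left(I \right)},-11 \right)} k = \frac{1}{-4 - 11} \left(- \frac{1}{3}\right) = \frac{1}{-15} \left(- \frac{1}{3}\right) = \left(- \frac{1}{15}\right) \left(- \frac{1}{3}\right) = \frac{1}{45}$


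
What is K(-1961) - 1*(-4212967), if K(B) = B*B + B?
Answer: 8056527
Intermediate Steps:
K(B) = B + B² (K(B) = B² + B = B + B²)
K(-1961) - 1*(-4212967) = -1961*(1 - 1961) - 1*(-4212967) = -1961*(-1960) + 4212967 = 3843560 + 4212967 = 8056527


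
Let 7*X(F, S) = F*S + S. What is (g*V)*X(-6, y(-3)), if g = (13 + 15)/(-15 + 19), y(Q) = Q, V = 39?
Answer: 585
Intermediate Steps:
X(F, S) = S/7 + F*S/7 (X(F, S) = (F*S + S)/7 = (S + F*S)/7 = S/7 + F*S/7)
g = 7 (g = 28/4 = 28*(¼) = 7)
(g*V)*X(-6, y(-3)) = (7*39)*((⅐)*(-3)*(1 - 6)) = 273*((⅐)*(-3)*(-5)) = 273*(15/7) = 585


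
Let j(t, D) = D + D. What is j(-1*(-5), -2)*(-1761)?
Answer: 7044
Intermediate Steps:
j(t, D) = 2*D
j(-1*(-5), -2)*(-1761) = (2*(-2))*(-1761) = -4*(-1761) = 7044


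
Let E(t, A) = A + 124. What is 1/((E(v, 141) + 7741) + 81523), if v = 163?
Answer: 1/89529 ≈ 1.1170e-5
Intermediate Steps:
E(t, A) = 124 + A
1/((E(v, 141) + 7741) + 81523) = 1/(((124 + 141) + 7741) + 81523) = 1/((265 + 7741) + 81523) = 1/(8006 + 81523) = 1/89529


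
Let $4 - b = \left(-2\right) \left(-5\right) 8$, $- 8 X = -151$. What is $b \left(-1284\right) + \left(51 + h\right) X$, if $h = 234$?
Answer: $\frac{823707}{8} \approx 1.0296 \cdot 10^{5}$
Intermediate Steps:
$X = \frac{151}{8}$ ($X = \left(- \frac{1}{8}\right) \left(-151\right) = \frac{151}{8} \approx 18.875$)
$b = -76$ ($b = 4 - \left(-2\right) \left(-5\right) 8 = 4 - 10 \cdot 8 = 4 - 80 = -76$)
$b \left(-1284\right) + \left(51 + h\right) X = \left(-76\right) \left(-1284\right) + \left(51 + 234\right) \frac{151}{8} = 97584 + 285 \cdot \frac{151}{8} = 97584 + \frac{43035}{8} = \frac{823707}{8}$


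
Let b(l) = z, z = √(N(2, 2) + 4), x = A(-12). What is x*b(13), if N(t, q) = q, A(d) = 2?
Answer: 2*√6 ≈ 4.8990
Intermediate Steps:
x = 2
z = √6 (z = √(2 + 4) = √6 ≈ 2.4495)
b(l) = √6
x*b(13) = 2*√6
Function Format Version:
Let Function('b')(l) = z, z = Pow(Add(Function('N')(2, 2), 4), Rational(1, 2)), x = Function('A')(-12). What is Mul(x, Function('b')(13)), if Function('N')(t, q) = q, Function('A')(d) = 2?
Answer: Mul(2, Pow(6, Rational(1, 2))) ≈ 4.8990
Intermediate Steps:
x = 2
z = Pow(6, Rational(1, 2)) (z = Pow(Add(2, 4), Rational(1, 2)) = Pow(6, Rational(1, 2)) ≈ 2.4495)
Function('b')(l) = Pow(6, Rational(1, 2))
Mul(x, Function('b')(13)) = Mul(2, Pow(6, Rational(1, 2)))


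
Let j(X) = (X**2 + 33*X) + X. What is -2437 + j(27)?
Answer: -790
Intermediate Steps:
j(X) = X**2 + 34*X
-2437 + j(27) = -2437 + 27*(34 + 27) = -2437 + 27*61 = -2437 + 1647 = -790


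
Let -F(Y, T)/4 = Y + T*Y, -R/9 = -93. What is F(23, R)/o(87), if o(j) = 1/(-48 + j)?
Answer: -3006744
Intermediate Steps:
R = 837 (R = -9*(-93) = 837)
F(Y, T) = -4*Y - 4*T*Y (F(Y, T) = -4*(Y + T*Y) = -4*Y - 4*T*Y)
F(23, R)/o(87) = (-4*23*(1 + 837))/(1/(-48 + 87)) = (-4*23*838)/(1/39) = -77096/1/39 = -77096*39 = -3006744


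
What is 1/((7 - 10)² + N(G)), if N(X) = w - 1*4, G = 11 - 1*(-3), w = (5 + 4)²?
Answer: 1/86 ≈ 0.011628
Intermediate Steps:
w = 81 (w = 9² = 81)
G = 14 (G = 11 + 3 = 14)
N(X) = 77 (N(X) = 81 - 1*4 = 81 - 4 = 77)
1/((7 - 10)² + N(G)) = 1/((7 - 10)² + 77) = 1/((-3)² + 77) = 1/(9 + 77) = 1/86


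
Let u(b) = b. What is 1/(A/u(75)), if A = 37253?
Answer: 75/37253 ≈ 0.0020133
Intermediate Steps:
1/(A/u(75)) = 1/(37253/75) = 75/37253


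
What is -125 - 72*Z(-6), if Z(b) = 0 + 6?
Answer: -557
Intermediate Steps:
Z(b) = 6
-125 - 72*Z(-6) = -125 - 72*6 = -125 - 432 = -557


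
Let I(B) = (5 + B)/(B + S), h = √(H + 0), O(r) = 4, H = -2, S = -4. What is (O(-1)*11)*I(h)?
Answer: 44*(√2 - 5*I)/(√2 + 4*I) ≈ -44.0 - 31.113*I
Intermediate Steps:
h = I*√2 (h = √(-2 + 0) = √(-2) = I*√2 ≈ 1.4142*I)
I(B) = (5 + B)/(-4 + B) (I(B) = (5 + B)/(B - 4) = (5 + B)/(-4 + B))
(O(-1)*11)*I(h) = (4*11)*((5 + I*√2)/(-4 + I*√2)) = 44*((5 + I*√2)/(-4 + I*√2)) = 44*(5 + I*√2)/(-4 + I*√2)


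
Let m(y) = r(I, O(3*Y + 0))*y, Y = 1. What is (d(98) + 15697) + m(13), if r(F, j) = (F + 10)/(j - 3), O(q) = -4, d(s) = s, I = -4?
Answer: 110487/7 ≈ 15784.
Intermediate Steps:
r(F, j) = (10 + F)/(-3 + j)
m(y) = -6*y/7 (m(y) = ((10 - 4)/(-3 - 4))*y = (6/(-7))*y = (-1/7*6)*y = -6*y/7)
(d(98) + 15697) + m(13) = (98 + 15697) - 6/7*13 = 15795 - 78/7 = 110487/7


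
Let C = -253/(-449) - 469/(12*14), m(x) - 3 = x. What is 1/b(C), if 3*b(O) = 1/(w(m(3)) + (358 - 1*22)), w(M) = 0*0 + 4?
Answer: 1020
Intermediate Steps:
m(x) = 3 + x
w(M) = 4 (w(M) = 0 + 4 = 4)
C = -24011/10776 (C = -253*(-1/449) - 469/168 = 253/449 - 469*1/168 = 253/449 - 67/24 = -24011/10776 ≈ -2.2282)
b(O) = 1/1020 (b(O) = 1/(3*(4 + (358 - 1*22))) = 1/(3*(4 + (358 - 22))) = 1/(3*(4 + 336)) = (⅓)/340 = (⅓)*(1/340) = 1/1020)
1/b(C) = 1/(1/1020) = 1020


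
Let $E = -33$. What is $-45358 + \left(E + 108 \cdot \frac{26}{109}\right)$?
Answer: $- \frac{4944811}{109} \approx -45365.0$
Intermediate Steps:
$-45358 + \left(E + 108 \cdot \frac{26}{109}\right) = -45358 - \left(33 - 108 \cdot \frac{26}{109}\right) = -45358 - \left(33 - 108 \cdot 26 \cdot \frac{1}{109}\right) = -45358 + \left(-33 + 108 \cdot \frac{26}{109}\right) = -45358 + \left(-33 + \frac{2808}{109}\right) = -45358 - \frac{789}{109} = - \frac{4944811}{109}$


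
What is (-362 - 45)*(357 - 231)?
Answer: -51282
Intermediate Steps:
(-362 - 45)*(357 - 231) = -407*126 = -51282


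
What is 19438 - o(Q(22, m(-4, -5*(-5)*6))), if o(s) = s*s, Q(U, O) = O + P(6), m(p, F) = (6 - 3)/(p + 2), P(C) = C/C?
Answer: 77751/4 ≈ 19438.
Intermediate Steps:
P(C) = 1
m(p, F) = 3/(2 + p)
Q(U, O) = 1 + O (Q(U, O) = O + 1 = 1 + O)
o(s) = s²
19438 - o(Q(22, m(-4, -5*(-5)*6))) = 19438 - (1 + 3/(2 - 4))² = 19438 - (1 + 3/(-2))² = 19438 - (1 + 3*(-½))² = 19438 - (1 - 3/2)² = 19438 - (-½)² = 19438 - 1*¼ = 19438 - ¼ = 77751/4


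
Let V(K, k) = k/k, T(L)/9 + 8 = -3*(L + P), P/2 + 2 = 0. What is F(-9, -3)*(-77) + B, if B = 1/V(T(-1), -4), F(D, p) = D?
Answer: 694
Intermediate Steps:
P = -4 (P = -4 + 2*0 = -4 + 0 = -4)
T(L) = 36 - 27*L (T(L) = -72 + 9*(-3*(L - 4)) = -72 + 9*(-3*(-4 + L)) = -72 + 9*(12 - 3*L) = -72 + (108 - 27*L) = 36 - 27*L)
V(K, k) = 1
B = 1 (B = 1/1 = 1)
F(-9, -3)*(-77) + B = -9*(-77) + 1 = 693 + 1 = 694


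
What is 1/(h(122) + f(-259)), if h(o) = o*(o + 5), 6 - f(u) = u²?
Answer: -1/51581 ≈ -1.9387e-5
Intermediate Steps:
f(u) = 6 - u²
h(o) = o*(5 + o)
1/(h(122) + f(-259)) = 1/(122*(5 + 122) + (6 - 1*(-259)²)) = 1/(122*127 + (6 - 1*67081)) = 1/(15494 + (6 - 67081)) = 1/(15494 - 67075) = 1/(-51581) = -1/51581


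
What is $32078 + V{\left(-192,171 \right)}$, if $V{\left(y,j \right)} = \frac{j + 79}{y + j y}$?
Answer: $\frac{529671811}{16512} \approx 32078.0$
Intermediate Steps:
$V{\left(y,j \right)} = \frac{79 + j}{y + j y}$
$32078 + V{\left(-192,171 \right)} = 32078 + \frac{79 + 171}{\left(-192\right) \left(1 + 171\right)} = 32078 - \frac{1}{192} \cdot \frac{1}{172} \cdot 250 = 32078 - \frac{1}{33024} \cdot 250 = 32078 - \frac{125}{16512} = \frac{529671811}{16512}$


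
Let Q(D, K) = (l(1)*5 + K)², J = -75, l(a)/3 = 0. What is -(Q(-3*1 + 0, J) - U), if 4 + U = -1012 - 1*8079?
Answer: -14720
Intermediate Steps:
l(a) = 0 (l(a) = 3*0 = 0)
U = -9095 (U = -4 + (-1012 - 1*8079) = -4 + (-1012 - 8079) = -4 - 9091 = -9095)
Q(D, K) = K² (Q(D, K) = (0*5 + K)² = (0 + K)² = K²)
-(Q(-3*1 + 0, J) - U) = -((-75)² - 1*(-9095)) = -(5625 + 9095) = -1*14720 = -14720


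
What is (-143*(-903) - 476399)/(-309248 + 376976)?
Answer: -173635/33864 ≈ -5.1274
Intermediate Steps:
(-143*(-903) - 476399)/(-309248 + 376976) = (129129 - 476399)/67728 = -347270*1/67728 = -173635/33864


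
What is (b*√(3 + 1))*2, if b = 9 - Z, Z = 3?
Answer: 24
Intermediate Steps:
b = 6 (b = 9 - 1*3 = 9 - 3 = 6)
(b*√(3 + 1))*2 = (6*√(3 + 1))*2 = (6*√4)*2 = (6*2)*2 = 12*2 = 24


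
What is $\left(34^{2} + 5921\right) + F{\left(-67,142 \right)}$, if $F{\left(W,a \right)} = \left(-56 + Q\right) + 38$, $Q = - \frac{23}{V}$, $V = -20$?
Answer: $\frac{141203}{20} \approx 7060.1$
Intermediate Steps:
$Q = \frac{23}{20}$ ($Q = - \frac{23}{-20} = \left(-23\right) \left(- \frac{1}{20}\right) = \frac{23}{20} \approx 1.15$)
$F{\left(W,a \right)} = - \frac{337}{20}$ ($F{\left(W,a \right)} = \left(-56 + \frac{23}{20}\right) + 38 = - \frac{1097}{20} + 38 = - \frac{337}{20}$)
$\left(34^{2} + 5921\right) + F{\left(-67,142 \right)} = \left(34^{2} + 5921\right) - \frac{337}{20} = \left(1156 + 5921\right) - \frac{337}{20} = 7077 - \frac{337}{20} = \frac{141203}{20}$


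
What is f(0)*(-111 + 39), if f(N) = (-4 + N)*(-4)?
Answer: -1152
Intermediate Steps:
f(N) = 16 - 4*N
f(0)*(-111 + 39) = (16 - 4*0)*(-111 + 39) = (16 + 0)*(-72) = 16*(-72) = -1152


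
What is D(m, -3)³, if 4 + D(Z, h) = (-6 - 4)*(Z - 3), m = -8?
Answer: 1191016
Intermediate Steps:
D(Z, h) = 26 - 10*Z (D(Z, h) = -4 + (-6 - 4)*(Z - 3) = -4 - 10*(-3 + Z) = -4 + (30 - 10*Z) = 26 - 10*Z)
D(m, -3)³ = (26 - 10*(-8))³ = (26 + 80)³ = 106³ = 1191016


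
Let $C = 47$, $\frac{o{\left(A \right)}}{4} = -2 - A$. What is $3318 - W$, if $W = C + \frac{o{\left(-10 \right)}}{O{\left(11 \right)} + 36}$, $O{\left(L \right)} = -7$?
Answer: $\frac{94827}{29} \approx 3269.9$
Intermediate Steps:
$o{\left(A \right)} = -8 - 4 A$ ($o{\left(A \right)} = 4 \left(-2 - A\right) = -8 - 4 A$)
$W = \frac{1395}{29}$ ($W = 47 + \frac{-8 - -40}{-7 + 36} = 47 + \frac{-8 + 40}{29} = 47 + \frac{1}{29} \cdot 32 = 47 + \frac{32}{29} = \frac{1395}{29} \approx 48.103$)
$3318 - W = 3318 - \frac{1395}{29} = \frac{94827}{29}$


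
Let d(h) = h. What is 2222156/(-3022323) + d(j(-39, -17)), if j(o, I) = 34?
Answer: 100536826/3022323 ≈ 33.265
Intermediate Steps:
2222156/(-3022323) + d(j(-39, -17)) = 2222156/(-3022323) + 34 = 2222156*(-1/3022323) + 34 = -2222156/3022323 + 34 = 100536826/3022323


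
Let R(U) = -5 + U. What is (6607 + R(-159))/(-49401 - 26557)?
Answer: -6443/75958 ≈ -0.084823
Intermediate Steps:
(6607 + R(-159))/(-49401 - 26557) = (6607 + (-5 - 159))/(-49401 - 26557) = (6607 - 164)/(-75958) = 6443*(-1/75958) = -6443/75958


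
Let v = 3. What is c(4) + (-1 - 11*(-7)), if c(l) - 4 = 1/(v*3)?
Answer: 721/9 ≈ 80.111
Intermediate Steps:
c(l) = 37/9 (c(l) = 4 + 1/(3*3) = 4 + 1/9 = 37/9)
c(4) + (-1 - 11*(-7)) = 37/9 + (-1 - 11*(-7)) = 37/9 + (-1 + 77) = 37/9 + 76 = 721/9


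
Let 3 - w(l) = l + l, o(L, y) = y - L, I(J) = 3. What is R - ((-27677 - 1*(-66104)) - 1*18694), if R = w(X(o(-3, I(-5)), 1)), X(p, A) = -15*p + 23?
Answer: -19596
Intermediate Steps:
X(p, A) = 23 - 15*p
w(l) = 3 - 2*l (w(l) = 3 - (l + l) = 3 - 2*l)
R = 137 (R = 3 - 2*(23 - 15*(3 - 1*(-3))) = 3 - 2*(23 - 15*(3 + 3)) = 3 - 2*(23 - 15*6) = 3 - 2*(23 - 90) = 3 - 2*(-67) = 3 + 134 = 137)
R - ((-27677 - 1*(-66104)) - 1*18694) = 137 - ((-27677 - 1*(-66104)) - 1*18694) = 137 - ((-27677 + 66104) - 18694) = 137 - (38427 - 18694) = 137 - 1*19733 = 137 - 19733 = -19596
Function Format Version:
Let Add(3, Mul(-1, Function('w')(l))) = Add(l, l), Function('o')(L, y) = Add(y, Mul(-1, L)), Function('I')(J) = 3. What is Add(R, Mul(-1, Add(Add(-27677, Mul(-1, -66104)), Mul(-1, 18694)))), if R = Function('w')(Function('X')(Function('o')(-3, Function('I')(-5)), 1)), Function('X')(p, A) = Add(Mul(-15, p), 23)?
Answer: -19596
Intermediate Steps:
Function('X')(p, A) = Add(23, Mul(-15, p))
Function('w')(l) = Add(3, Mul(-2, l)) (Function('w')(l) = Add(3, Mul(-1, Add(l, l))) = Add(3, Mul(-1, Mul(2, l))) = Add(3, Mul(-2, l)))
R = 137 (R = Add(3, Mul(-2, Add(23, Mul(-15, Add(3, Mul(-1, -3)))))) = Add(3, Mul(-2, Add(23, Mul(-15, Add(3, 3))))) = Add(3, Mul(-2, Add(23, Mul(-15, 6)))) = Add(3, Mul(-2, Add(23, -90))) = Add(3, Mul(-2, -67)) = Add(3, 134) = 137)
Add(R, Mul(-1, Add(Add(-27677, Mul(-1, -66104)), Mul(-1, 18694)))) = Add(137, Mul(-1, Add(Add(-27677, Mul(-1, -66104)), Mul(-1, 18694)))) = Add(137, Mul(-1, Add(Add(-27677, 66104), -18694))) = Add(137, Mul(-1, Add(38427, -18694))) = Add(137, Mul(-1, 19733)) = Add(137, -19733) = -19596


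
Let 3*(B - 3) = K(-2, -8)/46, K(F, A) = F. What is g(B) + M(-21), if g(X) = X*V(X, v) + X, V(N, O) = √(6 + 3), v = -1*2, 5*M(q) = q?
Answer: 2671/345 ≈ 7.7420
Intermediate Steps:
M(q) = q/5
B = 206/69 (B = 3 + (-2/46)/3 = 3 + (-2*1/46)/3 = 3 + (⅓)*(-1/23) = 3 - 1/69 = 206/69 ≈ 2.9855)
v = -2
V(N, O) = 3 (V(N, O) = √9 = 3)
g(X) = 4*X (g(X) = X*3 + X = 3*X + X = 4*X)
g(B) + M(-21) = 4*(206/69) + (⅕)*(-21) = 824/69 - 21/5 = 2671/345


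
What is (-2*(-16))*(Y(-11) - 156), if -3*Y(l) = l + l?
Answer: -14272/3 ≈ -4757.3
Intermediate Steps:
Y(l) = -2*l/3 (Y(l) = -(l + l)/3 = -2*l/3)
(-2*(-16))*(Y(-11) - 156) = (-2*(-16))*(-⅔*(-11) - 156) = 32*(22/3 - 156) = 32*(-446/3) = -14272/3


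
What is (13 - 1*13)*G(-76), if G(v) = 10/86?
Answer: 0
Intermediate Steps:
G(v) = 5/43 (G(v) = 10*(1/86) = 5/43)
(13 - 1*13)*G(-76) = (13 - 1*13)*(5/43) = (13 - 13)*(5/43) = 0*(5/43) = 0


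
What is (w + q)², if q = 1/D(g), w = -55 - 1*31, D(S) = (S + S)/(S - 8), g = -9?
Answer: 2343961/324 ≈ 7234.4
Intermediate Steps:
D(S) = 2*S/(-8 + S) (D(S) = (2*S)/(-8 + S) = 2*S/(-8 + S))
w = -86 (w = -55 - 31 = -86)
q = 17/18 (q = 1/(2*(-9)/(-8 - 9)) = 1/(2*(-9)/(-17)) = 1/(2*(-9)*(-1/17)) = 1/(18/17) = 17/18 ≈ 0.94444)
(w + q)² = (-86 + 17/18)² = (-1531/18)² = 2343961/324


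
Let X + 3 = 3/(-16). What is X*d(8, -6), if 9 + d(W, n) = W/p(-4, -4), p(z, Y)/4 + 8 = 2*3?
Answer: 255/8 ≈ 31.875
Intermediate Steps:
X = -51/16 (X = -3 + 3/(-16) = -3 + 3*(-1/16) = -3 - 3/16 = -51/16 ≈ -3.1875)
p(z, Y) = -8 (p(z, Y) = -32 + 4*(2*3) = -32 + 4*6 = -32 + 24 = -8)
d(W, n) = -9 - W/8 (d(W, n) = -9 + W/(-8) = -9 + W*(-1/8) = -9 - W/8)
X*d(8, -6) = -51*(-9 - 1/8*8)/16 = -51*(-9 - 1)/16 = -51/16*(-10) = 255/8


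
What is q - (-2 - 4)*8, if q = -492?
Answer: -444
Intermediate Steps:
q - (-2 - 4)*8 = -492 - (-2 - 4)*8 = -492 - (-6)*8 = -492 - 1*(-48) = -492 + 48 = -444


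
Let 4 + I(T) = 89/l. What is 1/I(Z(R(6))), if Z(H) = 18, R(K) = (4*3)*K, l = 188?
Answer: -188/663 ≈ -0.28356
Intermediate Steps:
R(K) = 12*K
I(T) = -663/188 (I(T) = -4 + 89/188 = -663/188)
1/I(Z(R(6))) = 1/(-663/188) = -188/663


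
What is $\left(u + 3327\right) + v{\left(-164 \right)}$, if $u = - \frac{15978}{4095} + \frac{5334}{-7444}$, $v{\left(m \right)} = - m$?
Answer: $\frac{17712666403}{5080530} \approx 3486.4$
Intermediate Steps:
$u = - \frac{23463827}{5080530}$ ($u = \left(-15978\right) \frac{1}{4095} + 5334 \left(- \frac{1}{7444}\right) = - \frac{5326}{1365} - \frac{2667}{3722} = - \frac{23463827}{5080530} \approx -4.6184$)
$\left(u + 3327\right) + v{\left(-164 \right)} = \left(- \frac{23463827}{5080530} + 3327\right) - -164 = \frac{16879459483}{5080530} + 164 = \frac{17712666403}{5080530}$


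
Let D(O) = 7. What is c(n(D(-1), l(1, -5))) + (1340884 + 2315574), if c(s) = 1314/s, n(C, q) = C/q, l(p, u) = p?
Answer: 25596520/7 ≈ 3.6566e+6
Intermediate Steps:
c(n(D(-1), l(1, -5))) + (1340884 + 2315574) = 1314/((7/1)) + (1340884 + 2315574) = 1314/((7*1)) + 3656458 = 1314/7 + 3656458 = 25596520/7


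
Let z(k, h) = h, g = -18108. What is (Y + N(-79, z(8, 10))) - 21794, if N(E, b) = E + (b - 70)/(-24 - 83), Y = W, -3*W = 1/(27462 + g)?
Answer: -65674929869/3002634 ≈ -21872.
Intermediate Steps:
W = -1/28062 (W = -1/(3*(27462 - 18108)) = -⅓/9354 = -⅓*1/9354 = -1/28062 ≈ -3.5635e-5)
Y = -1/28062 ≈ -3.5635e-5
N(E, b) = 70/107 + E - b/107 (N(E, b) = E + (-70 + b)/(-107) = E + (-70 + b)*(-1/107) = E + (70/107 - b/107) = 70/107 + E - b/107)
(Y + N(-79, z(8, 10))) - 21794 = (-1/28062 + (70/107 - 79 - 1/107*10)) - 21794 = (-1/28062 + (70/107 - 79 - 10/107)) - 21794 = (-1/28062 - 8393/107) - 21794 = -235524473/3002634 - 21794 = -65674929869/3002634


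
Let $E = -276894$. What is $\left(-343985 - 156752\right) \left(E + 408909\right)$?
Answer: $-66104795055$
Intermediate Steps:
$\left(-343985 - 156752\right) \left(E + 408909\right) = \left(-343985 - 156752\right) \left(-276894 + 408909\right) = \left(-500737\right) 132015 = -66104795055$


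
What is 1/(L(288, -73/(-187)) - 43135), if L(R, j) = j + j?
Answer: -187/8066099 ≈ -2.3183e-5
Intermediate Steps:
L(R, j) = 2*j
1/(L(288, -73/(-187)) - 43135) = 1/(2*(-73/(-187)) - 43135) = 1/(2*(-73*(-1/187)) - 43135) = 1/(2*(73/187) - 43135) = 1/(146/187 - 43135) = 1/(-8066099/187) = -187/8066099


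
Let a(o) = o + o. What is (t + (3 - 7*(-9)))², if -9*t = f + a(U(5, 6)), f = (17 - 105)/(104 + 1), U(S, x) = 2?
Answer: 3848713444/893025 ≈ 4309.8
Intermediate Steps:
f = -88/105 ≈ -0.83810
a(o) = 2*o
t = -332/945 (t = -(-88/105 + 2*2)/9 = -(-88/105 + 4)/9 = -⅑*332/105 = -332/945 ≈ -0.35132)
(t + (3 - 7*(-9)))² = (-332/945 + (3 - 7*(-9)))² = (-332/945 + (3 + 63))² = (-332/945 + 66)² = (62038/945)² = 3848713444/893025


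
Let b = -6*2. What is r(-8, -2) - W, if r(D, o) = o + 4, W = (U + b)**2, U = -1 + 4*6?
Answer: -119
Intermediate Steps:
U = 23 (U = -1 + 24 = 23)
b = -12
W = 121 (W = (23 - 12)**2 = 11**2 = 121)
r(D, o) = 4 + o
r(-8, -2) - W = (4 - 2) - 1*121 = 2 - 121 = -119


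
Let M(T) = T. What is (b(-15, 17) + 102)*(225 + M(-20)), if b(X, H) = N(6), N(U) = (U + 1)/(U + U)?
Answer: 252355/12 ≈ 21030.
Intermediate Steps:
N(U) = (1 + U)/(2*U) (N(U) = (1 + U)/((2*U)) = (1 + U)*(1/(2*U)) = (1 + U)/(2*U))
b(X, H) = 7/12 (b(X, H) = (½)*(1 + 6)/6 = (½)*(⅙)*7 = 7/12)
(b(-15, 17) + 102)*(225 + M(-20)) = (7/12 + 102)*(225 - 20) = (1231/12)*205 = 252355/12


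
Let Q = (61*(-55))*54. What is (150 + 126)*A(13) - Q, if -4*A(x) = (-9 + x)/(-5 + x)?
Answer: 362271/2 ≈ 1.8114e+5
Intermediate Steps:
A(x) = -(-9 + x)/(4*(-5 + x))
Q = -181170 (Q = -3355*54 = -181170)
(150 + 126)*A(13) - Q = (150 + 126)*((9 - 1*13)/(4*(-5 + 13))) - 1*(-181170) = 276*((1/4)*(9 - 13)/8) + 181170 = 276*((1/4)*(1/8)*(-4)) + 181170 = 276*(-1/8) + 181170 = -69/2 + 181170 = 362271/2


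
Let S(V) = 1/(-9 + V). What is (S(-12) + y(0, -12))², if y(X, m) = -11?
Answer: 53824/441 ≈ 122.05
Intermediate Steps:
(S(-12) + y(0, -12))² = (1/(-9 - 12) - 11)² = (1/(-21) - 11)² = (-1/21 - 11)² = (-232/21)² = 53824/441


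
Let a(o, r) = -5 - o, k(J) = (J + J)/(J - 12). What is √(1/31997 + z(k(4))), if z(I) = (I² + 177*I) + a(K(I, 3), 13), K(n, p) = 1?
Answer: I*√3802714809/4571 ≈ 13.491*I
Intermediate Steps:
k(J) = 2*J/(-12 + J) (k(J) = (2*J)/(-12 + J) = 2*J/(-12 + J))
z(I) = -6 + I² + 177*I (z(I) = (I² + 177*I) + (-5 - 1*1) = (I² + 177*I) + (-5 - 1) = (I² + 177*I) - 6 = -6 + I² + 177*I)
√(1/31997 + z(k(4))) = √(1/31997 + (-6 + (2*4/(-12 + 4))² + 177*(2*4/(-12 + 4)))) = √(1/31997 + (-6 + (2*4/(-8))² + 177*(2*4/(-8)))) = √(1/31997 + (-6 + (2*4*(-⅛))² + 177*(2*4*(-⅛)))) = √(1/31997 + (-6 + (-1)² + 177*(-1))) = √(1/31997 + (-6 + 1 - 177)) = √(1/31997 - 182) = √(-5823453/31997) = I*√3802714809/4571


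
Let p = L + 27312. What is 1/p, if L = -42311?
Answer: -1/14999 ≈ -6.6671e-5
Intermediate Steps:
p = -14999 (p = -42311 + 27312 = -14999)
1/p = 1/(-14999) = -1/14999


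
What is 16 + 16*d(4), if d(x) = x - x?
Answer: 16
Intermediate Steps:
d(x) = 0
16 + 16*d(4) = 16 + 16*0 = 16 + 0 = 16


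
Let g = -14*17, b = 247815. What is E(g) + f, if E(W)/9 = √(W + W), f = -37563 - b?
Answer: -285378 + 18*I*√119 ≈ -2.8538e+5 + 196.36*I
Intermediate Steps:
f = -285378 (f = -37563 - 1*247815 = -37563 - 247815 = -285378)
g = -238
E(W) = 9*√2*√W (E(W) = 9*√(W + W) = 9*√(2*W) = 9*(√2*√W) = 9*√2*√W)
E(g) + f = 9*√2*√(-238) - 285378 = 9*√2*(I*√238) - 285378 = 18*I*√119 - 285378 = -285378 + 18*I*√119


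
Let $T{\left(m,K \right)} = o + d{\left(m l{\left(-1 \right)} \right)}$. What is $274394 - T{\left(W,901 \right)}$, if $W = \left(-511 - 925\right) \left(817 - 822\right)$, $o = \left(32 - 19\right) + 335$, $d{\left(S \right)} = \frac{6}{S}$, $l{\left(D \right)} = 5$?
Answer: $\frac{4919125697}{17950} \approx 2.7405 \cdot 10^{5}$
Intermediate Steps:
$o = 348$ ($o = 13 + 335 = 348$)
$W = 7180$ ($W = \left(-1436\right) \left(-5\right) = 7180$)
$T{\left(m,K \right)} = 348 + \frac{6}{5 m}$ ($T{\left(m,K \right)} = 348 + \frac{6}{m 5} = 348 + \frac{6}{5 m}$)
$274394 - T{\left(W,901 \right)} = 274394 - \left(348 + \frac{6}{5 \cdot 7180}\right) = 274394 - \left(348 + \frac{6}{5} \cdot \frac{1}{7180}\right) = 274394 - \left(348 + \frac{3}{17950}\right) = 274394 - \frac{6246603}{17950} = \frac{4919125697}{17950}$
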